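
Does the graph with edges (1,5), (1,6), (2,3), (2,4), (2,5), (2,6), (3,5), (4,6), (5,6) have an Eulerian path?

Step 1: Find the degree of each vertex:
  deg(1) = 2
  deg(2) = 4
  deg(3) = 2
  deg(4) = 2
  deg(5) = 4
  deg(6) = 4

Step 2: Count vertices with odd degree:
  All vertices have even degree (0 odd-degree vertices)

Step 3: Apply Euler's theorem:
  - Eulerian circuit exists iff graph is connected and all vertices have even degree
  - Eulerian path exists iff graph is connected and has 0 or 2 odd-degree vertices

Graph is connected with 0 odd-degree vertices.
Both Eulerian circuit and Eulerian path exist.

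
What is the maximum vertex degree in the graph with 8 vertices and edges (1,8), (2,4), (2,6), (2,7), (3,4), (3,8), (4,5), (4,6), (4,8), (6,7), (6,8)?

Step 1: Count edges incident to each vertex:
  deg(1) = 1 (neighbors: 8)
  deg(2) = 3 (neighbors: 4, 6, 7)
  deg(3) = 2 (neighbors: 4, 8)
  deg(4) = 5 (neighbors: 2, 3, 5, 6, 8)
  deg(5) = 1 (neighbors: 4)
  deg(6) = 4 (neighbors: 2, 4, 7, 8)
  deg(7) = 2 (neighbors: 2, 6)
  deg(8) = 4 (neighbors: 1, 3, 4, 6)

Step 2: Find maximum:
  max(1, 3, 2, 5, 1, 4, 2, 4) = 5 (vertex 4)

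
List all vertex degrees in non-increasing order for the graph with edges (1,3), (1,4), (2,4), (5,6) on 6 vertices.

Step 1: Count edges incident to each vertex:
  deg(1) = 2 (neighbors: 3, 4)
  deg(2) = 1 (neighbors: 4)
  deg(3) = 1 (neighbors: 1)
  deg(4) = 2 (neighbors: 1, 2)
  deg(5) = 1 (neighbors: 6)
  deg(6) = 1 (neighbors: 5)

Step 2: Sort degrees in non-increasing order:
  Degrees: [2, 1, 1, 2, 1, 1] -> sorted: [2, 2, 1, 1, 1, 1]

Degree sequence: [2, 2, 1, 1, 1, 1]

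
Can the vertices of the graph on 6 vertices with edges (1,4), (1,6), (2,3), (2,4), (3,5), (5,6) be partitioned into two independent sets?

Step 1: Attempt 2-coloring using BFS:
  Start at vertex 1, assign color 0
  Color vertex 4 with color 1 (neighbor of 1)
  Color vertex 6 with color 1 (neighbor of 1)
  Color vertex 2 with color 0 (neighbor of 4)
  Color vertex 5 with color 0 (neighbor of 6)
  Color vertex 3 with color 1 (neighbor of 2)

Step 2: 2-coloring succeeded. No conflicts found.
  Set A (color 0): {1, 2, 5}
  Set B (color 1): {3, 4, 6}

The graph is bipartite with partition {1, 2, 5}, {3, 4, 6}.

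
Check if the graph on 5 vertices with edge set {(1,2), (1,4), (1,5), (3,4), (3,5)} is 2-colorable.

Step 1: Attempt 2-coloring using BFS:
  Start at vertex 1, assign color 0
  Color vertex 2 with color 1 (neighbor of 1)
  Color vertex 4 with color 1 (neighbor of 1)
  Color vertex 5 with color 1 (neighbor of 1)
  Color vertex 3 with color 0 (neighbor of 4)

Step 2: 2-coloring succeeded. No conflicts found.
  Set A (color 0): {1, 3}
  Set B (color 1): {2, 4, 5}

The graph is bipartite with partition {1, 3}, {2, 4, 5}.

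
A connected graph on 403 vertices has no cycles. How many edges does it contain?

A tree on n vertices always has exactly n - 1 edges.
For n = 403: edges = 403 - 1 = 402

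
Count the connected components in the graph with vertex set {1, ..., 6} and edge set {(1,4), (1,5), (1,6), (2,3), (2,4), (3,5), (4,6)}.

Step 1: Build adjacency list from edges:
  1: 4, 5, 6
  2: 3, 4
  3: 2, 5
  4: 1, 2, 6
  5: 1, 3
  6: 1, 4

Step 2: Run BFS/DFS from vertex 1:
  Visited: {1, 4, 5, 6, 2, 3}
  Reached 6 of 6 vertices

Step 3: All 6 vertices reached from vertex 1, so the graph is connected.
Number of connected components: 1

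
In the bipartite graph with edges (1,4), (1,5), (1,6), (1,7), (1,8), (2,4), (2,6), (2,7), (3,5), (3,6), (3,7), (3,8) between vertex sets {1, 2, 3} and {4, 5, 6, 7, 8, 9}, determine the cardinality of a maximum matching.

Step 1: List the neighbors of each left vertex:
  1: 4, 5, 6, 7, 8
  2: 4, 6, 7
  3: 5, 6, 7, 8

Step 2: Greedily match left vertices, then look for augmenting paths:
  Match 1 -- 4
  Match 2 -- 6
  Match 3 -- 5
  No augmenting path remains.

Step 3: Verify this is maximum:
  Matching size 3 = min(|L|, |R|) = min(3, 6), which is an upper bound, so this matching is maximum.

Maximum matching: {(1,4), (2,6), (3,5)}
Size: 3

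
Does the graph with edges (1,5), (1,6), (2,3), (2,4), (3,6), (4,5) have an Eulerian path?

Step 1: Find the degree of each vertex:
  deg(1) = 2
  deg(2) = 2
  deg(3) = 2
  deg(4) = 2
  deg(5) = 2
  deg(6) = 2

Step 2: Count vertices with odd degree:
  All vertices have even degree (0 odd-degree vertices)

Step 3: Apply Euler's theorem:
  - Eulerian circuit exists iff graph is connected and all vertices have even degree
  - Eulerian path exists iff graph is connected and has 0 or 2 odd-degree vertices

Graph is connected with 0 odd-degree vertices.
Both Eulerian circuit and Eulerian path exist.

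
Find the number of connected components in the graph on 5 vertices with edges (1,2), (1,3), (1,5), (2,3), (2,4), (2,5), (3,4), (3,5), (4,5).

Step 1: Build adjacency list from edges:
  1: 2, 3, 5
  2: 1, 3, 4, 5
  3: 1, 2, 4, 5
  4: 2, 3, 5
  5: 1, 2, 3, 4

Step 2: Run BFS/DFS from vertex 1:
  Visited: {1, 2, 3, 5, 4}
  Reached 5 of 5 vertices

Step 3: All 5 vertices reached from vertex 1, so the graph is connected.
Number of connected components: 1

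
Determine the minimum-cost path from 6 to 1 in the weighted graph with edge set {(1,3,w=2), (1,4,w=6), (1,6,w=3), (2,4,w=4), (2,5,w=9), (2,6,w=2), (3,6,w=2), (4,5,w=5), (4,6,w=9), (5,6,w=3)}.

Step 1: Build adjacency list with weights:
  1: 3(w=2), 4(w=6), 6(w=3)
  2: 4(w=4), 5(w=9), 6(w=2)
  3: 1(w=2), 6(w=2)
  4: 1(w=6), 2(w=4), 5(w=5), 6(w=9)
  5: 2(w=9), 4(w=5), 6(w=3)
  6: 1(w=3), 2(w=2), 3(w=2), 4(w=9), 5(w=3)

Step 2: Apply Dijkstra's algorithm from vertex 6:
  Visit vertex 6 (distance=0)
    Update dist[1] = 3
    Update dist[2] = 2
    Update dist[3] = 2
    Update dist[4] = 9
    Update dist[5] = 3
  Visit vertex 2 (distance=2)
    Update dist[4] = 6
  Visit vertex 3 (distance=2)
  Visit vertex 1 (distance=3)

Step 3: Shortest path: 6 -> 1
Total weight: 3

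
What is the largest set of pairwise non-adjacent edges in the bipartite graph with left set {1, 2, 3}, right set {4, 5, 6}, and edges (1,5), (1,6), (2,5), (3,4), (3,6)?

Step 1: List the neighbors of each left vertex:
  1: 5, 6
  2: 5
  3: 4, 6

Step 2: Greedily match left vertices, then look for augmenting paths:
  Match 1 -- 6
  Match 2 -- 5
  Match 3 -- 4
  No augmenting path remains.

Step 3: Verify this is maximum:
  Matching size 3 = min(|L|, |R|) = min(3, 3), which is an upper bound, so this matching is maximum.

Maximum matching: {(1,6), (2,5), (3,4)}
Size: 3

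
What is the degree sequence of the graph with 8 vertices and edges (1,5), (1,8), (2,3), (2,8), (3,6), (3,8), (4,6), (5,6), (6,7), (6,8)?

Step 1: Count edges incident to each vertex:
  deg(1) = 2 (neighbors: 5, 8)
  deg(2) = 2 (neighbors: 3, 8)
  deg(3) = 3 (neighbors: 2, 6, 8)
  deg(4) = 1 (neighbors: 6)
  deg(5) = 2 (neighbors: 1, 6)
  deg(6) = 5 (neighbors: 3, 4, 5, 7, 8)
  deg(7) = 1 (neighbors: 6)
  deg(8) = 4 (neighbors: 1, 2, 3, 6)

Step 2: Sort degrees in non-increasing order:
  Degrees: [2, 2, 3, 1, 2, 5, 1, 4] -> sorted: [5, 4, 3, 2, 2, 2, 1, 1]

Degree sequence: [5, 4, 3, 2, 2, 2, 1, 1]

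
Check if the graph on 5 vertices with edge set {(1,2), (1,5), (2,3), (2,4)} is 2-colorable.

Step 1: Attempt 2-coloring using BFS:
  Start at vertex 1, assign color 0
  Color vertex 2 with color 1 (neighbor of 1)
  Color vertex 5 with color 1 (neighbor of 1)
  Color vertex 3 with color 0 (neighbor of 2)
  Color vertex 4 with color 0 (neighbor of 2)

Step 2: 2-coloring succeeded. No conflicts found.
  Set A (color 0): {1, 3, 4}
  Set B (color 1): {2, 5}

The graph is bipartite with partition {1, 3, 4}, {2, 5}.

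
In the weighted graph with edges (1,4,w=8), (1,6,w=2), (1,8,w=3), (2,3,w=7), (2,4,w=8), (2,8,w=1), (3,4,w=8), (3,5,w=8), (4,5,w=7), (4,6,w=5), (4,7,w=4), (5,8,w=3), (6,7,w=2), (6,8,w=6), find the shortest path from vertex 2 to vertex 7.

Step 1: Build adjacency list with weights:
  1: 4(w=8), 6(w=2), 8(w=3)
  2: 3(w=7), 4(w=8), 8(w=1)
  3: 2(w=7), 4(w=8), 5(w=8)
  4: 1(w=8), 2(w=8), 3(w=8), 5(w=7), 6(w=5), 7(w=4)
  5: 3(w=8), 4(w=7), 8(w=3)
  6: 1(w=2), 4(w=5), 7(w=2), 8(w=6)
  7: 4(w=4), 6(w=2)
  8: 1(w=3), 2(w=1), 5(w=3), 6(w=6)

Step 2: Apply Dijkstra's algorithm from vertex 2:
  Visit vertex 2 (distance=0)
    Update dist[3] = 7
    Update dist[4] = 8
    Update dist[8] = 1
  Visit vertex 8 (distance=1)
    Update dist[1] = 4
    Update dist[5] = 4
    Update dist[6] = 7
  Visit vertex 1 (distance=4)
    Update dist[6] = 6
  Visit vertex 5 (distance=4)
  Visit vertex 6 (distance=6)
    Update dist[7] = 8
  Visit vertex 3 (distance=7)
  Visit vertex 4 (distance=8)
  Visit vertex 7 (distance=8)

Step 3: Shortest path: 2 -> 8 -> 1 -> 6 -> 7
Total weight: 1 + 3 + 2 + 2 = 8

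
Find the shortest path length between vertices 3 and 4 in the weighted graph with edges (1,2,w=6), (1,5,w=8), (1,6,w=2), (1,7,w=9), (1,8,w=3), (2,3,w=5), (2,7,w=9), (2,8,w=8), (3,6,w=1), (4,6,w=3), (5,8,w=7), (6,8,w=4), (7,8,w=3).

Step 1: Build adjacency list with weights:
  1: 2(w=6), 5(w=8), 6(w=2), 7(w=9), 8(w=3)
  2: 1(w=6), 3(w=5), 7(w=9), 8(w=8)
  3: 2(w=5), 6(w=1)
  4: 6(w=3)
  5: 1(w=8), 8(w=7)
  6: 1(w=2), 3(w=1), 4(w=3), 8(w=4)
  7: 1(w=9), 2(w=9), 8(w=3)
  8: 1(w=3), 2(w=8), 5(w=7), 6(w=4), 7(w=3)

Step 2: Apply Dijkstra's algorithm from vertex 3:
  Visit vertex 3 (distance=0)
    Update dist[2] = 5
    Update dist[6] = 1
  Visit vertex 6 (distance=1)
    Update dist[1] = 3
    Update dist[4] = 4
    Update dist[8] = 5
  Visit vertex 1 (distance=3)
    Update dist[5] = 11
    Update dist[7] = 12
  Visit vertex 4 (distance=4)

Step 3: Shortest path: 3 -> 6 -> 4
Total weight: 1 + 3 = 4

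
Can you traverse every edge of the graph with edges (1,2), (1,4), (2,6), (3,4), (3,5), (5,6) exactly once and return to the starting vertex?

Step 1: Find the degree of each vertex:
  deg(1) = 2
  deg(2) = 2
  deg(3) = 2
  deg(4) = 2
  deg(5) = 2
  deg(6) = 2

Step 2: Count vertices with odd degree:
  All vertices have even degree (0 odd-degree vertices)

Step 3: Apply Euler's theorem:
  - Eulerian circuit exists iff graph is connected and all vertices have even degree
  - Eulerian path exists iff graph is connected and has 0 or 2 odd-degree vertices

Graph is connected with 0 odd-degree vertices.
Both Eulerian circuit and Eulerian path exist.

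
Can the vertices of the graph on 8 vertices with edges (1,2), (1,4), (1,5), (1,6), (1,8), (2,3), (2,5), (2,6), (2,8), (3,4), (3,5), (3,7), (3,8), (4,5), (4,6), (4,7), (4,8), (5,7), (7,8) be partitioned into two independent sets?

Step 1: Attempt 2-coloring using BFS:
  Start at vertex 1, assign color 0
  Color vertex 2 with color 1 (neighbor of 1)
  Color vertex 4 with color 1 (neighbor of 1)
  Color vertex 5 with color 1 (neighbor of 1)
  Color vertex 6 with color 1 (neighbor of 1)
  Color vertex 8 with color 1 (neighbor of 1)
  Color vertex 3 with color 0 (neighbor of 2)

Step 2: Conflict found! Vertices 2 and 5 are adjacent but have the same color.
This means the graph contains an odd cycle.

The graph is NOT bipartite.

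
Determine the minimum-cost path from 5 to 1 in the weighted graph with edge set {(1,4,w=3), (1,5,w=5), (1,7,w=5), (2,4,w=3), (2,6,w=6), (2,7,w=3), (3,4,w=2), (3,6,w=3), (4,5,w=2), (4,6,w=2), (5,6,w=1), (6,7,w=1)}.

Step 1: Build adjacency list with weights:
  1: 4(w=3), 5(w=5), 7(w=5)
  2: 4(w=3), 6(w=6), 7(w=3)
  3: 4(w=2), 6(w=3)
  4: 1(w=3), 2(w=3), 3(w=2), 5(w=2), 6(w=2)
  5: 1(w=5), 4(w=2), 6(w=1)
  6: 2(w=6), 3(w=3), 4(w=2), 5(w=1), 7(w=1)
  7: 1(w=5), 2(w=3), 6(w=1)

Step 2: Apply Dijkstra's algorithm from vertex 5:
  Visit vertex 5 (distance=0)
    Update dist[1] = 5
    Update dist[4] = 2
    Update dist[6] = 1
  Visit vertex 6 (distance=1)
    Update dist[2] = 7
    Update dist[3] = 4
    Update dist[7] = 2
  Visit vertex 4 (distance=2)
    Update dist[2] = 5
  Visit vertex 7 (distance=2)
  Visit vertex 3 (distance=4)
  Visit vertex 1 (distance=5)

Step 3: Shortest path: 5 -> 1
Total weight: 5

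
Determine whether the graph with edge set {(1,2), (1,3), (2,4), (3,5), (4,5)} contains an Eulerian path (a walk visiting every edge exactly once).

Step 1: Find the degree of each vertex:
  deg(1) = 2
  deg(2) = 2
  deg(3) = 2
  deg(4) = 2
  deg(5) = 2

Step 2: Count vertices with odd degree:
  All vertices have even degree (0 odd-degree vertices)

Step 3: Apply Euler's theorem:
  - Eulerian circuit exists iff graph is connected and all vertices have even degree
  - Eulerian path exists iff graph is connected and has 0 or 2 odd-degree vertices

Graph is connected with 0 odd-degree vertices.
Both Eulerian circuit and Eulerian path exist.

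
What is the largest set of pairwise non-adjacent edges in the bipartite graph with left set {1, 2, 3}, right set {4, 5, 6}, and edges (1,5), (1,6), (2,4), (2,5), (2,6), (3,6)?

Step 1: List the neighbors of each left vertex:
  1: 5, 6
  2: 4, 5, 6
  3: 6

Step 2: Greedily match left vertices, then look for augmenting paths:
  Match 1 -- 5
  Match 2 -- 4
  Match 3 -- 6
  No augmenting path remains.

Step 3: Verify this is maximum:
  Matching size 3 = min(|L|, |R|) = min(3, 3), which is an upper bound, so this matching is maximum.

Maximum matching: {(1,5), (2,4), (3,6)}
Size: 3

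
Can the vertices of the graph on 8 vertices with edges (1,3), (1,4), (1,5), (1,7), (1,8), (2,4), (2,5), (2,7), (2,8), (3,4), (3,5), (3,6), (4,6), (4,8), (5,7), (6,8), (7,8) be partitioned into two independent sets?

Step 1: Attempt 2-coloring using BFS:
  Start at vertex 1, assign color 0
  Color vertex 3 with color 1 (neighbor of 1)
  Color vertex 4 with color 1 (neighbor of 1)
  Color vertex 5 with color 1 (neighbor of 1)
  Color vertex 7 with color 1 (neighbor of 1)
  Color vertex 8 with color 1 (neighbor of 1)

Step 2: Conflict found! Vertices 3 and 4 are adjacent but have the same color.
This means the graph contains an odd cycle.

The graph is NOT bipartite.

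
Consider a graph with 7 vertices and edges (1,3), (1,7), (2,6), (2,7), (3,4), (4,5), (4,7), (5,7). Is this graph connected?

Step 1: Build adjacency list from edges:
  1: 3, 7
  2: 6, 7
  3: 1, 4
  4: 3, 5, 7
  5: 4, 7
  6: 2
  7: 1, 2, 4, 5

Step 2: Run BFS/DFS from vertex 1:
  Visited: {1, 3, 7, 4, 2, 5, 6}
  Reached 7 of 7 vertices

Step 3: All 7 vertices reached from vertex 1, so the graph is connected.
Answer: Yes, the graph is connected.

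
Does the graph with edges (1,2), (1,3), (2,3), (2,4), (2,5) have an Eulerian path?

Step 1: Find the degree of each vertex:
  deg(1) = 2
  deg(2) = 4
  deg(3) = 2
  deg(4) = 1
  deg(5) = 1

Step 2: Count vertices with odd degree:
  Odd-degree vertices: 4, 5 (2 total)

Step 3: Apply Euler's theorem:
  - Eulerian circuit exists iff graph is connected and all vertices have even degree
  - Eulerian path exists iff graph is connected and has 0 or 2 odd-degree vertices

Graph is connected with exactly 2 odd-degree vertices (4, 5).
Eulerian path exists (starting and ending at the odd-degree vertices), but no Eulerian circuit.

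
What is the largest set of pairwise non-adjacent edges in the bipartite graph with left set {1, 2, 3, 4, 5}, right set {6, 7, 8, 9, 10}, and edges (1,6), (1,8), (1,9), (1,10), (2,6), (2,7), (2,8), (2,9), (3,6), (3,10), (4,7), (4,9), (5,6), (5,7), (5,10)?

Step 1: List the neighbors of each left vertex:
  1: 6, 8, 9, 10
  2: 6, 7, 8, 9
  3: 6, 10
  4: 7, 9
  5: 6, 7, 10

Step 2: Greedily match left vertices, then look for augmenting paths:
  Match 1 -- 8
  Match 2 -- 7
  Match 3 -- 10
  Match 4 -- 9
  Match 5 -- 6
  No augmenting path remains.

Step 3: Verify this is maximum:
  Matching size 5 = min(|L|, |R|) = min(5, 5), which is an upper bound, so this matching is maximum.

Maximum matching: {(1,8), (2,7), (3,10), (4,9), (5,6)}
Size: 5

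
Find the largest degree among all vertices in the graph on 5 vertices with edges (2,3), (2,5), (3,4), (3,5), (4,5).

Step 1: Count edges incident to each vertex:
  deg(1) = 0 (neighbors: none)
  deg(2) = 2 (neighbors: 3, 5)
  deg(3) = 3 (neighbors: 2, 4, 5)
  deg(4) = 2 (neighbors: 3, 5)
  deg(5) = 3 (neighbors: 2, 3, 4)

Step 2: Find maximum:
  max(0, 2, 3, 2, 3) = 3 (vertex 3)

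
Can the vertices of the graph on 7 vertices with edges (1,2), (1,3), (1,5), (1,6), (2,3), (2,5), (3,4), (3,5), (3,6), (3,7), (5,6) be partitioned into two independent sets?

Step 1: Attempt 2-coloring using BFS:
  Start at vertex 1, assign color 0
  Color vertex 2 with color 1 (neighbor of 1)
  Color vertex 3 with color 1 (neighbor of 1)
  Color vertex 5 with color 1 (neighbor of 1)
  Color vertex 6 with color 1 (neighbor of 1)

Step 2: Conflict found! Vertices 2 and 3 are adjacent but have the same color.
This means the graph contains an odd cycle.

The graph is NOT bipartite.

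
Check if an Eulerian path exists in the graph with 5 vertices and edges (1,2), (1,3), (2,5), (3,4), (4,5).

Step 1: Find the degree of each vertex:
  deg(1) = 2
  deg(2) = 2
  deg(3) = 2
  deg(4) = 2
  deg(5) = 2

Step 2: Count vertices with odd degree:
  All vertices have even degree (0 odd-degree vertices)

Step 3: Apply Euler's theorem:
  - Eulerian circuit exists iff graph is connected and all vertices have even degree
  - Eulerian path exists iff graph is connected and has 0 or 2 odd-degree vertices

Graph is connected with 0 odd-degree vertices.
Both Eulerian circuit and Eulerian path exist.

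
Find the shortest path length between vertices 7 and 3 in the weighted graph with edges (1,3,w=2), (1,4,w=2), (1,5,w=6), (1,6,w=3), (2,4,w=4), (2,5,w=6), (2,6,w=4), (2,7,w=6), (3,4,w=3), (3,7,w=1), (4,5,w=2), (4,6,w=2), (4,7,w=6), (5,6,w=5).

Step 1: Build adjacency list with weights:
  1: 3(w=2), 4(w=2), 5(w=6), 6(w=3)
  2: 4(w=4), 5(w=6), 6(w=4), 7(w=6)
  3: 1(w=2), 4(w=3), 7(w=1)
  4: 1(w=2), 2(w=4), 3(w=3), 5(w=2), 6(w=2), 7(w=6)
  5: 1(w=6), 2(w=6), 4(w=2), 6(w=5)
  6: 1(w=3), 2(w=4), 4(w=2), 5(w=5)
  7: 2(w=6), 3(w=1), 4(w=6)

Step 2: Apply Dijkstra's algorithm from vertex 7:
  Visit vertex 7 (distance=0)
    Update dist[2] = 6
    Update dist[3] = 1
    Update dist[4] = 6
  Visit vertex 3 (distance=1)
    Update dist[1] = 3
    Update dist[4] = 4

Step 3: Shortest path: 7 -> 3
Total weight: 1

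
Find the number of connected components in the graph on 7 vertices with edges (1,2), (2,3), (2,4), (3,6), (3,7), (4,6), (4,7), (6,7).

Step 1: Build adjacency list from edges:
  1: 2
  2: 1, 3, 4
  3: 2, 6, 7
  4: 2, 6, 7
  5: (none)
  6: 3, 4, 7
  7: 3, 4, 6

Step 2: Run BFS/DFS from vertex 1:
  Visited: {1, 2, 3, 4, 6, 7}
  Reached 6 of 7 vertices

Step 3: Only 6 of 7 vertices reached. Graph is disconnected.
Connected components: {1, 2, 3, 4, 6, 7}, {5}
Number of connected components: 2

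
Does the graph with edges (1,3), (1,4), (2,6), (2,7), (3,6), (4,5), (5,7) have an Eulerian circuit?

Step 1: Find the degree of each vertex:
  deg(1) = 2
  deg(2) = 2
  deg(3) = 2
  deg(4) = 2
  deg(5) = 2
  deg(6) = 2
  deg(7) = 2

Step 2: Count vertices with odd degree:
  All vertices have even degree (0 odd-degree vertices)

Step 3: Apply Euler's theorem:
  - Eulerian circuit exists iff graph is connected and all vertices have even degree
  - Eulerian path exists iff graph is connected and has 0 or 2 odd-degree vertices

Graph is connected with 0 odd-degree vertices.
Both Eulerian circuit and Eulerian path exist.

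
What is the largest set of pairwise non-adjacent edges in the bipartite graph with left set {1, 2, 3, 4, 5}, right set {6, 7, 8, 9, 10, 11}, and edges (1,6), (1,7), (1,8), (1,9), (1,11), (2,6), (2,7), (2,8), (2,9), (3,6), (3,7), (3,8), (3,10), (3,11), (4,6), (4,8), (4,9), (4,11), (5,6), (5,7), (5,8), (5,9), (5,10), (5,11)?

Step 1: List the neighbors of each left vertex:
  1: 6, 7, 8, 9, 11
  2: 6, 7, 8, 9
  3: 6, 7, 8, 10, 11
  4: 6, 8, 9, 11
  5: 6, 7, 8, 9, 10, 11

Step 2: Greedily match left vertices, then look for augmenting paths:
  Match 1 -- 6
  Match 2 -- 7
  Match 3 -- 8
  Match 4 -- 9
  Match 5 -- 10
  No augmenting path remains.

Step 3: Verify this is maximum:
  Matching size 5 = min(|L|, |R|) = min(5, 6), which is an upper bound, so this matching is maximum.

Maximum matching: {(1,6), (2,7), (3,8), (4,9), (5,10)}
Size: 5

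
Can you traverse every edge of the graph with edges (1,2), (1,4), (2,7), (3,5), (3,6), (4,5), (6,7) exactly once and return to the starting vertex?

Step 1: Find the degree of each vertex:
  deg(1) = 2
  deg(2) = 2
  deg(3) = 2
  deg(4) = 2
  deg(5) = 2
  deg(6) = 2
  deg(7) = 2

Step 2: Count vertices with odd degree:
  All vertices have even degree (0 odd-degree vertices)

Step 3: Apply Euler's theorem:
  - Eulerian circuit exists iff graph is connected and all vertices have even degree
  - Eulerian path exists iff graph is connected and has 0 or 2 odd-degree vertices

Graph is connected with 0 odd-degree vertices.
Both Eulerian circuit and Eulerian path exist.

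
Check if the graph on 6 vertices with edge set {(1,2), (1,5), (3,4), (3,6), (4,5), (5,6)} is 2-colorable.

Step 1: Attempt 2-coloring using BFS:
  Start at vertex 1, assign color 0
  Color vertex 2 with color 1 (neighbor of 1)
  Color vertex 5 with color 1 (neighbor of 1)
  Color vertex 4 with color 0 (neighbor of 5)
  Color vertex 6 with color 0 (neighbor of 5)
  Color vertex 3 with color 1 (neighbor of 4)

Step 2: 2-coloring succeeded. No conflicts found.
  Set A (color 0): {1, 4, 6}
  Set B (color 1): {2, 3, 5}

The graph is bipartite with partition {1, 4, 6}, {2, 3, 5}.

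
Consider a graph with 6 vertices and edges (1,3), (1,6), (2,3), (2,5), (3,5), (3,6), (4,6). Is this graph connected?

Step 1: Build adjacency list from edges:
  1: 3, 6
  2: 3, 5
  3: 1, 2, 5, 6
  4: 6
  5: 2, 3
  6: 1, 3, 4

Step 2: Run BFS/DFS from vertex 1:
  Visited: {1, 3, 6, 2, 5, 4}
  Reached 6 of 6 vertices

Step 3: All 6 vertices reached from vertex 1, so the graph is connected.
Answer: Yes, the graph is connected.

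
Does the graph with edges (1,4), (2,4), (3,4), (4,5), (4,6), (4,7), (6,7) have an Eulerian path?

Step 1: Find the degree of each vertex:
  deg(1) = 1
  deg(2) = 1
  deg(3) = 1
  deg(4) = 6
  deg(5) = 1
  deg(6) = 2
  deg(7) = 2

Step 2: Count vertices with odd degree:
  Odd-degree vertices: 1, 2, 3, 5 (4 total)

Step 3: Apply Euler's theorem:
  - Eulerian circuit exists iff graph is connected and all vertices have even degree
  - Eulerian path exists iff graph is connected and has 0 or 2 odd-degree vertices

Graph has 4 odd-degree vertices (need 0 or 2).
Neither Eulerian path nor Eulerian circuit exists.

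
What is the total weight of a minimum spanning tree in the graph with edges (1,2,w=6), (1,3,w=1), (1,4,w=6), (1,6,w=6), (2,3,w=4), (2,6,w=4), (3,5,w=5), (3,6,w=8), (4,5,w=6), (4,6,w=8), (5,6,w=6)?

Apply Kruskal's algorithm (sort edges by weight, add if no cycle):

Sorted edges by weight:
  (1,3) w=1
  (2,6) w=4
  (2,3) w=4
  (3,5) w=5
  (1,4) w=6
  (1,2) w=6
  (1,6) w=6
  (4,5) w=6
  (5,6) w=6
  (3,6) w=8
  (4,6) w=8

Add edge (1,3) w=1 -- no cycle. Running total: 1
Add edge (2,6) w=4 -- no cycle. Running total: 5
Add edge (2,3) w=4 -- no cycle. Running total: 9
Add edge (3,5) w=5 -- no cycle. Running total: 14
Add edge (1,4) w=6 -- no cycle. Running total: 20

MST edges: (1,3,w=1), (2,6,w=4), (2,3,w=4), (3,5,w=5), (1,4,w=6)
Total MST weight: 1 + 4 + 4 + 5 + 6 = 20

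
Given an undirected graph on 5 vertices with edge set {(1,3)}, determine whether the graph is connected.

Step 1: Build adjacency list from edges:
  1: 3
  2: (none)
  3: 1
  4: (none)
  5: (none)

Step 2: Run BFS/DFS from vertex 1:
  Visited: {1, 3}
  Reached 2 of 5 vertices

Step 3: Only 2 of 5 vertices reached. Graph is disconnected.
Connected components: {1, 3}, {2}, {4}, {5}
Answer: No, the graph is not connected (4 components).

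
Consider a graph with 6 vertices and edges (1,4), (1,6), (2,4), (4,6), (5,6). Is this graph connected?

Step 1: Build adjacency list from edges:
  1: 4, 6
  2: 4
  3: (none)
  4: 1, 2, 6
  5: 6
  6: 1, 4, 5

Step 2: Run BFS/DFS from vertex 1:
  Visited: {1, 4, 6, 2, 5}
  Reached 5 of 6 vertices

Step 3: Only 5 of 6 vertices reached. Graph is disconnected.
Connected components: {1, 2, 4, 5, 6}, {3}
Answer: No, the graph is not connected (2 components).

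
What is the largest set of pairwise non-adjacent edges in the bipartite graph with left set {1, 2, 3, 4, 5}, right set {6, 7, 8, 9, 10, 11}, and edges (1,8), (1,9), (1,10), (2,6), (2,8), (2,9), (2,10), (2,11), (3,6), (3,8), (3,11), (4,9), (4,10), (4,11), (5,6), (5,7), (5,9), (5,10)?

Step 1: List the neighbors of each left vertex:
  1: 8, 9, 10
  2: 6, 8, 9, 10, 11
  3: 6, 8, 11
  4: 9, 10, 11
  5: 6, 7, 9, 10

Step 2: Greedily match left vertices, then look for augmenting paths:
  Match 1 -- 8
  Match 2 -- 6
  Match 3 -- 11
  Match 4 -- 9
  Match 5 -- 7
  No augmenting path remains.

Step 3: Verify this is maximum:
  Matching size 5 = min(|L|, |R|) = min(5, 6), which is an upper bound, so this matching is maximum.

Maximum matching: {(1,8), (2,6), (3,11), (4,9), (5,7)}
Size: 5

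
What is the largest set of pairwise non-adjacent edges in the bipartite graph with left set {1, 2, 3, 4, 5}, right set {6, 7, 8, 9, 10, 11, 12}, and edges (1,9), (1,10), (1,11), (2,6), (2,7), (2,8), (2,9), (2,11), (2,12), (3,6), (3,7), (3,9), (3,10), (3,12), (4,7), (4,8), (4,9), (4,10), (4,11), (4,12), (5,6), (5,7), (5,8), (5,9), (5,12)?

Step 1: List the neighbors of each left vertex:
  1: 9, 10, 11
  2: 6, 7, 8, 9, 11, 12
  3: 6, 7, 9, 10, 12
  4: 7, 8, 9, 10, 11, 12
  5: 6, 7, 8, 9, 12

Step 2: Greedily match left vertices, then look for augmenting paths:
  Match 1 -- 9
  Match 2 -- 6
  Match 3 -- 7
  Match 4 -- 8
  Match 5 -- 12
  No augmenting path remains.

Step 3: Verify this is maximum:
  Matching size 5 = min(|L|, |R|) = min(5, 7), which is an upper bound, so this matching is maximum.

Maximum matching: {(1,9), (2,6), (3,7), (4,8), (5,12)}
Size: 5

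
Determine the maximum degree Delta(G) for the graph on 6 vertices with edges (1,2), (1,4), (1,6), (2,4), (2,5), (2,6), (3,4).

Step 1: Count edges incident to each vertex:
  deg(1) = 3 (neighbors: 2, 4, 6)
  deg(2) = 4 (neighbors: 1, 4, 5, 6)
  deg(3) = 1 (neighbors: 4)
  deg(4) = 3 (neighbors: 1, 2, 3)
  deg(5) = 1 (neighbors: 2)
  deg(6) = 2 (neighbors: 1, 2)

Step 2: Find maximum:
  max(3, 4, 1, 3, 1, 2) = 4 (vertex 2)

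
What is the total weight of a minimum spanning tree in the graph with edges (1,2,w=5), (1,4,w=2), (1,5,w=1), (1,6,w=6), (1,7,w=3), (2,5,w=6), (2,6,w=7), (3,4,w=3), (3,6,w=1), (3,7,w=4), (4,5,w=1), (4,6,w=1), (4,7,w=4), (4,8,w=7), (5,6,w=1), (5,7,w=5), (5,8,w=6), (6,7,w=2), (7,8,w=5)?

Apply Kruskal's algorithm (sort edges by weight, add if no cycle):

Sorted edges by weight:
  (1,5) w=1
  (3,6) w=1
  (4,5) w=1
  (4,6) w=1
  (5,6) w=1
  (1,4) w=2
  (6,7) w=2
  (1,7) w=3
  (3,4) w=3
  (3,7) w=4
  (4,7) w=4
  (1,2) w=5
  (5,7) w=5
  (7,8) w=5
  (1,6) w=6
  (2,5) w=6
  (5,8) w=6
  (2,6) w=7
  (4,8) w=7

Add edge (1,5) w=1 -- no cycle. Running total: 1
Add edge (3,6) w=1 -- no cycle. Running total: 2
Add edge (4,5) w=1 -- no cycle. Running total: 3
Add edge (4,6) w=1 -- no cycle. Running total: 4
Skip edge (5,6) w=1 -- would create cycle
Skip edge (1,4) w=2 -- would create cycle
Add edge (6,7) w=2 -- no cycle. Running total: 6
Skip edge (1,7) w=3 -- would create cycle
Skip edge (3,4) w=3 -- would create cycle
Skip edge (3,7) w=4 -- would create cycle
Skip edge (4,7) w=4 -- would create cycle
Add edge (1,2) w=5 -- no cycle. Running total: 11
Skip edge (5,7) w=5 -- would create cycle
Add edge (7,8) w=5 -- no cycle. Running total: 16

MST edges: (1,5,w=1), (3,6,w=1), (4,5,w=1), (4,6,w=1), (6,7,w=2), (1,2,w=5), (7,8,w=5)
Total MST weight: 1 + 1 + 1 + 1 + 2 + 5 + 5 = 16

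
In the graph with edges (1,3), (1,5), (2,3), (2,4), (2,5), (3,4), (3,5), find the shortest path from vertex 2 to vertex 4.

Step 1: Build adjacency list:
  1: 3, 5
  2: 3, 4, 5
  3: 1, 2, 4, 5
  4: 2, 3
  5: 1, 2, 3

Step 2: BFS from vertex 2 to find shortest path to 4:
  vertex 3 reached at distance 1
  vertex 4 reached at distance 1

Step 3: Shortest path: 2 -> 4
Path length: 1 edge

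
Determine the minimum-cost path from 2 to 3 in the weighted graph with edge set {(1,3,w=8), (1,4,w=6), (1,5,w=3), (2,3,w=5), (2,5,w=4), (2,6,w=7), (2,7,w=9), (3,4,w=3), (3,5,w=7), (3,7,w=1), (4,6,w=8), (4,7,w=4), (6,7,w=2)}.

Step 1: Build adjacency list with weights:
  1: 3(w=8), 4(w=6), 5(w=3)
  2: 3(w=5), 5(w=4), 6(w=7), 7(w=9)
  3: 1(w=8), 2(w=5), 4(w=3), 5(w=7), 7(w=1)
  4: 1(w=6), 3(w=3), 6(w=8), 7(w=4)
  5: 1(w=3), 2(w=4), 3(w=7)
  6: 2(w=7), 4(w=8), 7(w=2)
  7: 2(w=9), 3(w=1), 4(w=4), 6(w=2)

Step 2: Apply Dijkstra's algorithm from vertex 2:
  Visit vertex 2 (distance=0)
    Update dist[3] = 5
    Update dist[5] = 4
    Update dist[6] = 7
    Update dist[7] = 9
  Visit vertex 5 (distance=4)
    Update dist[1] = 7
  Visit vertex 3 (distance=5)
    Update dist[4] = 8
    Update dist[7] = 6

Step 3: Shortest path: 2 -> 3
Total weight: 5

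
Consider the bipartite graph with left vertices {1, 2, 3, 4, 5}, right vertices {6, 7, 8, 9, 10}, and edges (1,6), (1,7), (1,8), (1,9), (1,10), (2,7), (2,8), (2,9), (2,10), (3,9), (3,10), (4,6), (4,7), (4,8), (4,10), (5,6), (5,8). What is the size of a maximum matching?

Step 1: List the neighbors of each left vertex:
  1: 6, 7, 8, 9, 10
  2: 7, 8, 9, 10
  3: 9, 10
  4: 6, 7, 8, 10
  5: 6, 8

Step 2: Greedily match left vertices, then look for augmenting paths:
  Match 1 -- 10
  Match 2 -- 7
  Match 3 -- 9
  Match 4 -- 8
  Match 5 -- 6
  No augmenting path remains.

Step 3: Verify this is maximum:
  Matching size 5 = min(|L|, |R|) = min(5, 5), which is an upper bound, so this matching is maximum.

Maximum matching: {(1,10), (2,7), (3,9), (4,8), (5,6)}
Size: 5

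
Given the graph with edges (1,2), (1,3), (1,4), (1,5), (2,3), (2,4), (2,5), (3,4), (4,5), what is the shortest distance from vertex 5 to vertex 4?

Step 1: Build adjacency list:
  1: 2, 3, 4, 5
  2: 1, 3, 4, 5
  3: 1, 2, 4
  4: 1, 2, 3, 5
  5: 1, 2, 4

Step 2: BFS from vertex 5 to find shortest path to 4:
  vertex 1 reached at distance 1
  vertex 2 reached at distance 1
  vertex 4 reached at distance 1

Step 3: Shortest path: 5 -> 4
Path length: 1 edge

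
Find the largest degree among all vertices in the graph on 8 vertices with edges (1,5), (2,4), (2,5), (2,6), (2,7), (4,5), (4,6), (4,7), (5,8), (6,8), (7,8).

Step 1: Count edges incident to each vertex:
  deg(1) = 1 (neighbors: 5)
  deg(2) = 4 (neighbors: 4, 5, 6, 7)
  deg(3) = 0 (neighbors: none)
  deg(4) = 4 (neighbors: 2, 5, 6, 7)
  deg(5) = 4 (neighbors: 1, 2, 4, 8)
  deg(6) = 3 (neighbors: 2, 4, 8)
  deg(7) = 3 (neighbors: 2, 4, 8)
  deg(8) = 3 (neighbors: 5, 6, 7)

Step 2: Find maximum:
  max(1, 4, 0, 4, 4, 3, 3, 3) = 4 (vertex 2)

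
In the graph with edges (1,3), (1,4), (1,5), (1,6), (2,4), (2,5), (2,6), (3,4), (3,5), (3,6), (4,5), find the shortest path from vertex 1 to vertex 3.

Step 1: Build adjacency list:
  1: 3, 4, 5, 6
  2: 4, 5, 6
  3: 1, 4, 5, 6
  4: 1, 2, 3, 5
  5: 1, 2, 3, 4
  6: 1, 2, 3

Step 2: BFS from vertex 1 to find shortest path to 3:
  vertex 3 reached at distance 1

Step 3: Shortest path: 1 -> 3
Path length: 1 edge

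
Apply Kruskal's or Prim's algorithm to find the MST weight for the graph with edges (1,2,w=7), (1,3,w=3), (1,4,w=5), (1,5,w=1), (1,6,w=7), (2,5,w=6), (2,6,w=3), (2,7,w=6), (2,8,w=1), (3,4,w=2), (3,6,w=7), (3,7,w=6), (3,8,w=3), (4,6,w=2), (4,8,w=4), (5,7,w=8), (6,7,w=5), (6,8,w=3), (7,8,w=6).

Apply Kruskal's algorithm (sort edges by weight, add if no cycle):

Sorted edges by weight:
  (1,5) w=1
  (2,8) w=1
  (3,4) w=2
  (4,6) w=2
  (1,3) w=3
  (2,6) w=3
  (3,8) w=3
  (6,8) w=3
  (4,8) w=4
  (1,4) w=5
  (6,7) w=5
  (2,5) w=6
  (2,7) w=6
  (3,7) w=6
  (7,8) w=6
  (1,2) w=7
  (1,6) w=7
  (3,6) w=7
  (5,7) w=8

Add edge (1,5) w=1 -- no cycle. Running total: 1
Add edge (2,8) w=1 -- no cycle. Running total: 2
Add edge (3,4) w=2 -- no cycle. Running total: 4
Add edge (4,6) w=2 -- no cycle. Running total: 6
Add edge (1,3) w=3 -- no cycle. Running total: 9
Add edge (2,6) w=3 -- no cycle. Running total: 12
Skip edge (3,8) w=3 -- would create cycle
Skip edge (6,8) w=3 -- would create cycle
Skip edge (4,8) w=4 -- would create cycle
Skip edge (1,4) w=5 -- would create cycle
Add edge (6,7) w=5 -- no cycle. Running total: 17

MST edges: (1,5,w=1), (2,8,w=1), (3,4,w=2), (4,6,w=2), (1,3,w=3), (2,6,w=3), (6,7,w=5)
Total MST weight: 1 + 1 + 2 + 2 + 3 + 3 + 5 = 17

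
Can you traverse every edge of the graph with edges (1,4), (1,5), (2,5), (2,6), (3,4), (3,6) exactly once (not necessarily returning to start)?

Step 1: Find the degree of each vertex:
  deg(1) = 2
  deg(2) = 2
  deg(3) = 2
  deg(4) = 2
  deg(5) = 2
  deg(6) = 2

Step 2: Count vertices with odd degree:
  All vertices have even degree (0 odd-degree vertices)

Step 3: Apply Euler's theorem:
  - Eulerian circuit exists iff graph is connected and all vertices have even degree
  - Eulerian path exists iff graph is connected and has 0 or 2 odd-degree vertices

Graph is connected with 0 odd-degree vertices.
Both Eulerian circuit and Eulerian path exist.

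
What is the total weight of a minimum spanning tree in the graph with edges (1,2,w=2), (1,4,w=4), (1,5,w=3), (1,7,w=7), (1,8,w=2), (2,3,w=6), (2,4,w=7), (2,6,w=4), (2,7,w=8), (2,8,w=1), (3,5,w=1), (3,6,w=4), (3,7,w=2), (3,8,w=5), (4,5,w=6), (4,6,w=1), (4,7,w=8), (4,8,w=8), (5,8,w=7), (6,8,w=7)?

Apply Kruskal's algorithm (sort edges by weight, add if no cycle):

Sorted edges by weight:
  (2,8) w=1
  (3,5) w=1
  (4,6) w=1
  (1,8) w=2
  (1,2) w=2
  (3,7) w=2
  (1,5) w=3
  (1,4) w=4
  (2,6) w=4
  (3,6) w=4
  (3,8) w=5
  (2,3) w=6
  (4,5) w=6
  (1,7) w=7
  (2,4) w=7
  (5,8) w=7
  (6,8) w=7
  (2,7) w=8
  (4,7) w=8
  (4,8) w=8

Add edge (2,8) w=1 -- no cycle. Running total: 1
Add edge (3,5) w=1 -- no cycle. Running total: 2
Add edge (4,6) w=1 -- no cycle. Running total: 3
Add edge (1,8) w=2 -- no cycle. Running total: 5
Skip edge (1,2) w=2 -- would create cycle
Add edge (3,7) w=2 -- no cycle. Running total: 7
Add edge (1,5) w=3 -- no cycle. Running total: 10
Add edge (1,4) w=4 -- no cycle. Running total: 14

MST edges: (2,8,w=1), (3,5,w=1), (4,6,w=1), (1,8,w=2), (3,7,w=2), (1,5,w=3), (1,4,w=4)
Total MST weight: 1 + 1 + 1 + 2 + 2 + 3 + 4 = 14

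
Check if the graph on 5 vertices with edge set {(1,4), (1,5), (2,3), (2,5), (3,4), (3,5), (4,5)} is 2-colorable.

Step 1: Attempt 2-coloring using BFS:
  Start at vertex 1, assign color 0
  Color vertex 4 with color 1 (neighbor of 1)
  Color vertex 5 with color 1 (neighbor of 1)
  Color vertex 3 with color 0 (neighbor of 4)

Step 2: Conflict found! Vertices 4 and 5 are adjacent but have the same color.
This means the graph contains an odd cycle.

The graph is NOT bipartite.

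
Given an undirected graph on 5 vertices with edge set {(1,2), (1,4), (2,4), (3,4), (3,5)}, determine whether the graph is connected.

Step 1: Build adjacency list from edges:
  1: 2, 4
  2: 1, 4
  3: 4, 5
  4: 1, 2, 3
  5: 3

Step 2: Run BFS/DFS from vertex 1:
  Visited: {1, 2, 4, 3, 5}
  Reached 5 of 5 vertices

Step 3: All 5 vertices reached from vertex 1, so the graph is connected.
Answer: Yes, the graph is connected.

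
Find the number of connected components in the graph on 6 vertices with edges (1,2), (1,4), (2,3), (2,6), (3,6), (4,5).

Step 1: Build adjacency list from edges:
  1: 2, 4
  2: 1, 3, 6
  3: 2, 6
  4: 1, 5
  5: 4
  6: 2, 3

Step 2: Run BFS/DFS from vertex 1:
  Visited: {1, 2, 4, 3, 6, 5}
  Reached 6 of 6 vertices

Step 3: All 6 vertices reached from vertex 1, so the graph is connected.
Number of connected components: 1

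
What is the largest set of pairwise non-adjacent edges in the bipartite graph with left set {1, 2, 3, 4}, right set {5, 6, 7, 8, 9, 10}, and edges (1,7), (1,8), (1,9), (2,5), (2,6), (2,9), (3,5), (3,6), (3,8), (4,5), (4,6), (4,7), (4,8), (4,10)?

Step 1: List the neighbors of each left vertex:
  1: 7, 8, 9
  2: 5, 6, 9
  3: 5, 6, 8
  4: 5, 6, 7, 8, 10

Step 2: Greedily match left vertices, then look for augmenting paths:
  Match 1 -- 7
  Match 2 -- 5
  Match 3 -- 6
  Match 4 -- 8
  No augmenting path remains.

Step 3: Verify this is maximum:
  Matching size 4 = min(|L|, |R|) = min(4, 6), which is an upper bound, so this matching is maximum.

Maximum matching: {(1,7), (2,5), (3,6), (4,8)}
Size: 4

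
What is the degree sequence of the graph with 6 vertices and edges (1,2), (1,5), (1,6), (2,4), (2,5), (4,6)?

Step 1: Count edges incident to each vertex:
  deg(1) = 3 (neighbors: 2, 5, 6)
  deg(2) = 3 (neighbors: 1, 4, 5)
  deg(3) = 0 (neighbors: none)
  deg(4) = 2 (neighbors: 2, 6)
  deg(5) = 2 (neighbors: 1, 2)
  deg(6) = 2 (neighbors: 1, 4)

Step 2: Sort degrees in non-increasing order:
  Degrees: [3, 3, 0, 2, 2, 2] -> sorted: [3, 3, 2, 2, 2, 0]

Degree sequence: [3, 3, 2, 2, 2, 0]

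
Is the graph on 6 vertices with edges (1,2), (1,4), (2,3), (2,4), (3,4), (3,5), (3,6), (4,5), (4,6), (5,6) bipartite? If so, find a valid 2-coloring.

Step 1: Attempt 2-coloring using BFS:
  Start at vertex 1, assign color 0
  Color vertex 2 with color 1 (neighbor of 1)
  Color vertex 4 with color 1 (neighbor of 1)
  Color vertex 3 with color 0 (neighbor of 2)

Step 2: Conflict found! Vertices 2 and 4 are adjacent but have the same color.
This means the graph contains an odd cycle.

The graph is NOT bipartite.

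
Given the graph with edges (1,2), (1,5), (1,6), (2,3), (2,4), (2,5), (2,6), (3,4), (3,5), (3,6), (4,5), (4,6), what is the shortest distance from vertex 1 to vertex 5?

Step 1: Build adjacency list:
  1: 2, 5, 6
  2: 1, 3, 4, 5, 6
  3: 2, 4, 5, 6
  4: 2, 3, 5, 6
  5: 1, 2, 3, 4
  6: 1, 2, 3, 4

Step 2: BFS from vertex 1 to find shortest path to 5:
  vertex 2 reached at distance 1
  vertex 5 reached at distance 1

Step 3: Shortest path: 1 -> 5
Path length: 1 edge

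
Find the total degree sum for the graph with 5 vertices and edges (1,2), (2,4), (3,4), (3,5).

Step 1: Count edges incident to each vertex:
  deg(1) = 1 (neighbors: 2)
  deg(2) = 2 (neighbors: 1, 4)
  deg(3) = 2 (neighbors: 4, 5)
  deg(4) = 2 (neighbors: 2, 3)
  deg(5) = 1 (neighbors: 3)

Step 2: Sum all degrees:
  1 + 2 + 2 + 2 + 1 = 8

Verification: sum of degrees = 2 * |E| = 2 * 4 = 8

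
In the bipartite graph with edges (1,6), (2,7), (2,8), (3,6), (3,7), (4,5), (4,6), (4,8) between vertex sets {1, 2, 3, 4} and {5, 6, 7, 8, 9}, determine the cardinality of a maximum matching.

Step 1: List the neighbors of each left vertex:
  1: 6
  2: 7, 8
  3: 6, 7
  4: 5, 6, 8

Step 2: Greedily match left vertices, then look for augmenting paths:
  Match 1 -- 6
  Match 2 -- 8
  Match 3 -- 7
  Match 4 -- 5
  No augmenting path remains.

Step 3: Verify this is maximum:
  Matching size 4 = min(|L|, |R|) = min(4, 5), which is an upper bound, so this matching is maximum.

Maximum matching: {(1,6), (2,8), (3,7), (4,5)}
Size: 4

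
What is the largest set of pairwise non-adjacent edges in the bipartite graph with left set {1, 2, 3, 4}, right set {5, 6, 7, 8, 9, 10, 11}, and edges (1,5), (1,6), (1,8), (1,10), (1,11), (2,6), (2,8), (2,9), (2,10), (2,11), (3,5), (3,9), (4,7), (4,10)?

Step 1: List the neighbors of each left vertex:
  1: 5, 6, 8, 10, 11
  2: 6, 8, 9, 10, 11
  3: 5, 9
  4: 7, 10

Step 2: Greedily match left vertices, then look for augmenting paths:
  Match 1 -- 5
  Match 2 -- 6
  Match 3 -- 9
  Match 4 -- 7
  No augmenting path remains.

Step 3: Verify this is maximum:
  Matching size 4 = min(|L|, |R|) = min(4, 7), which is an upper bound, so this matching is maximum.

Maximum matching: {(1,5), (2,6), (3,9), (4,7)}
Size: 4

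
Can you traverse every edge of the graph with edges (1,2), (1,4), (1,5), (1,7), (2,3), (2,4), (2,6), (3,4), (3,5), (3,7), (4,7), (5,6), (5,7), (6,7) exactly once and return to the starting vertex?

Step 1: Find the degree of each vertex:
  deg(1) = 4
  deg(2) = 4
  deg(3) = 4
  deg(4) = 4
  deg(5) = 4
  deg(6) = 3
  deg(7) = 5

Step 2: Count vertices with odd degree:
  Odd-degree vertices: 6, 7 (2 total)

Step 3: Apply Euler's theorem:
  - Eulerian circuit exists iff graph is connected and all vertices have even degree
  - Eulerian path exists iff graph is connected and has 0 or 2 odd-degree vertices

Graph is connected with exactly 2 odd-degree vertices (6, 7).
Eulerian path exists (starting and ending at the odd-degree vertices), but no Eulerian circuit.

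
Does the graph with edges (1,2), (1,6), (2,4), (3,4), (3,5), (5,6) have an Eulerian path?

Step 1: Find the degree of each vertex:
  deg(1) = 2
  deg(2) = 2
  deg(3) = 2
  deg(4) = 2
  deg(5) = 2
  deg(6) = 2

Step 2: Count vertices with odd degree:
  All vertices have even degree (0 odd-degree vertices)

Step 3: Apply Euler's theorem:
  - Eulerian circuit exists iff graph is connected and all vertices have even degree
  - Eulerian path exists iff graph is connected and has 0 or 2 odd-degree vertices

Graph is connected with 0 odd-degree vertices.
Both Eulerian circuit and Eulerian path exist.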